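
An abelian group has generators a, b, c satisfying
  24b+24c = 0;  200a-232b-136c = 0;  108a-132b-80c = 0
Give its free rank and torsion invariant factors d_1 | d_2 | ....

rank_ℚ(R)=3; free=3−3=0
SNF(R) diag = [4, 8, 24] → torsion [4, 8, 24]

Answer: M ≅ ℤ/4 ⊕ ℤ/8 ⊕ ℤ/24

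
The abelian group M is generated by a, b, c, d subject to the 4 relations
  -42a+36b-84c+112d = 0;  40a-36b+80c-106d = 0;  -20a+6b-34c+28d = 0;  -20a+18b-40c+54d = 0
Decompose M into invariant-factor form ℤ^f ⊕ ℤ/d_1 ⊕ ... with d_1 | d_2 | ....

rank_ℚ(R)=4; free=4−4=0
SNF(R) diag = [2, 2, 6, 18] → torsion [2, 2, 6, 18]

Answer: M ≅ ℤ/2 ⊕ ℤ/2 ⊕ ℤ/6 ⊕ ℤ/18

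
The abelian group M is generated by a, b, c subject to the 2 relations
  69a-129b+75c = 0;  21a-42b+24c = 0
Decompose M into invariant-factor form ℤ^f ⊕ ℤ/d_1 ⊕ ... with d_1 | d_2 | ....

Answer: M ≅ ℤ^1 ⊕ ℤ/3 ⊕ ℤ/9

Derivation:
rank_ℚ(R)=2; free=3−2=1
SNF(R) diag = [3, 9] → torsion [3, 9]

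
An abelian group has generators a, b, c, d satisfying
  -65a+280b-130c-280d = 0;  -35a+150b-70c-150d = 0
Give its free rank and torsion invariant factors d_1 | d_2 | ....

rank_ℚ(R)=2; free=4−2=2
SNF(R) diag = [5, 10] → torsion [5, 10]

Answer: M ≅ ℤ^2 ⊕ ℤ/5 ⊕ ℤ/10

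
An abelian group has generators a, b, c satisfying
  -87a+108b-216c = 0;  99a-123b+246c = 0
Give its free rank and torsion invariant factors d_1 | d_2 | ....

rank_ℚ(R)=2; free=3−2=1
SNF(R) diag = [3, 3] → torsion [3, 3]

Answer: M ≅ ℤ^1 ⊕ ℤ/3 ⊕ ℤ/3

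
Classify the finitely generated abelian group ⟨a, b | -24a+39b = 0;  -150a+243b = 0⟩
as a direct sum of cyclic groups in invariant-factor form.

rank_ℚ(R)=2; free=2−2=0
SNF(R) diag = [3, 6] → torsion [3, 6]

Answer: M ≅ ℤ/3 ⊕ ℤ/6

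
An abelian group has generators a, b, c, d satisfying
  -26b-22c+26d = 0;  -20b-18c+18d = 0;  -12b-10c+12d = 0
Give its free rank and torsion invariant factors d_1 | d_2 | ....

Answer: M ≅ ℤ^1 ⊕ ℤ/2 ⊕ ℤ/2 ⊕ ℤ/2

Derivation:
rank_ℚ(R)=3; free=4−3=1
SNF(R) diag = [2, 2, 2] → torsion [2, 2, 2]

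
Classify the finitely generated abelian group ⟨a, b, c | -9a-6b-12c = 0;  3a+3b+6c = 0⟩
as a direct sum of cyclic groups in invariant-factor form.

rank_ℚ(R)=2; free=3−2=1
SNF(R) diag = [3, 3] → torsion [3, 3]

Answer: M ≅ ℤ^1 ⊕ ℤ/3 ⊕ ℤ/3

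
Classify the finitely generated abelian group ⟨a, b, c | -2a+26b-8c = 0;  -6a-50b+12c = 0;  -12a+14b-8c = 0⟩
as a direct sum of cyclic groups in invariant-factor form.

rank_ℚ(R)=3; free=3−3=0
SNF(R) diag = [2, 2, 4] → torsion [2, 2, 4]

Answer: M ≅ ℤ/2 ⊕ ℤ/2 ⊕ ℤ/4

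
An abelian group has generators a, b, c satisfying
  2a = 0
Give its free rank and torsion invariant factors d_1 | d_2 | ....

Answer: M ≅ ℤ^2 ⊕ ℤ/2

Derivation:
rank_ℚ(R)=1; free=3−1=2
SNF(R) diag = [2] → torsion [2]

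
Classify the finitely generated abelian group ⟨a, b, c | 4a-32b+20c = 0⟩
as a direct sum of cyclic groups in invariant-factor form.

Answer: M ≅ ℤ^2 ⊕ ℤ/4

Derivation:
rank_ℚ(R)=1; free=3−1=2
SNF(R) diag = [4] → torsion [4]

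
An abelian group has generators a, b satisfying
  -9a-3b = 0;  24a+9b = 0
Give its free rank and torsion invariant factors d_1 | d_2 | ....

Answer: M ≅ ℤ/3 ⊕ ℤ/3

Derivation:
rank_ℚ(R)=2; free=2−2=0
SNF(R) diag = [3, 3] → torsion [3, 3]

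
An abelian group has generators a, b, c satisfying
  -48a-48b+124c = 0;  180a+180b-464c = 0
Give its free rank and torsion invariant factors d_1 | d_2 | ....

rank_ℚ(R)=2; free=3−2=1
SNF(R) diag = [4, 12] → torsion [4, 12]

Answer: M ≅ ℤ^1 ⊕ ℤ/4 ⊕ ℤ/12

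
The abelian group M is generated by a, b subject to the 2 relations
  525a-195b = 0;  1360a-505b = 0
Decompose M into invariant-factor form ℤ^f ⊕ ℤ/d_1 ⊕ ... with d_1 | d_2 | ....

Answer: M ≅ ℤ/5 ⊕ ℤ/15

Derivation:
rank_ℚ(R)=2; free=2−2=0
SNF(R) diag = [5, 15] → torsion [5, 15]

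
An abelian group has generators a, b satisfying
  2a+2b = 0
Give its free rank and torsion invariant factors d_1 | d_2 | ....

rank_ℚ(R)=1; free=2−1=1
SNF(R) diag = [2] → torsion [2]

Answer: M ≅ ℤ^1 ⊕ ℤ/2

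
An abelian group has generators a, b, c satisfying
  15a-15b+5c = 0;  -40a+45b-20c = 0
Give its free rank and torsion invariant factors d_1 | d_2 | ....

rank_ℚ(R)=2; free=3−2=1
SNF(R) diag = [5, 5] → torsion [5, 5]

Answer: M ≅ ℤ^1 ⊕ ℤ/5 ⊕ ℤ/5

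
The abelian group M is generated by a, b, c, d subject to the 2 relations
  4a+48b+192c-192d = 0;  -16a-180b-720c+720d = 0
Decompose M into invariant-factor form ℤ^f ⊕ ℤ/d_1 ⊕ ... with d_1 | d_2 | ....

Answer: M ≅ ℤ^2 ⊕ ℤ/4 ⊕ ℤ/12

Derivation:
rank_ℚ(R)=2; free=4−2=2
SNF(R) diag = [4, 12] → torsion [4, 12]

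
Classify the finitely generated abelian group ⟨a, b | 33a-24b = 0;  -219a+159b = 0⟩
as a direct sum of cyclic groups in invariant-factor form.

Answer: M ≅ ℤ/3 ⊕ ℤ/3

Derivation:
rank_ℚ(R)=2; free=2−2=0
SNF(R) diag = [3, 3] → torsion [3, 3]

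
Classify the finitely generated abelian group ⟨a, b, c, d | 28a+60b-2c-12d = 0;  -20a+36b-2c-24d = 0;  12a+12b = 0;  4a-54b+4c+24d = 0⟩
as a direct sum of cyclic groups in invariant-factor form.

Answer: M ≅ ℤ/2 ⊕ ℤ/6 ⊕ ℤ/12 ⊕ ℤ/12

Derivation:
rank_ℚ(R)=4; free=4−4=0
SNF(R) diag = [2, 6, 12, 12] → torsion [2, 6, 12, 12]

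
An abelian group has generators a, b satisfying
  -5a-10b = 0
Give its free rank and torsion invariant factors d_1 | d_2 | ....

rank_ℚ(R)=1; free=2−1=1
SNF(R) diag = [5] → torsion [5]

Answer: M ≅ ℤ^1 ⊕ ℤ/5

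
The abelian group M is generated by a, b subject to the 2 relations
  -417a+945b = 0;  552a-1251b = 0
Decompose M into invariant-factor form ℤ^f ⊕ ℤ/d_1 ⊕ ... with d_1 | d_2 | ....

Answer: M ≅ ℤ/3 ⊕ ℤ/9

Derivation:
rank_ℚ(R)=2; free=2−2=0
SNF(R) diag = [3, 9] → torsion [3, 9]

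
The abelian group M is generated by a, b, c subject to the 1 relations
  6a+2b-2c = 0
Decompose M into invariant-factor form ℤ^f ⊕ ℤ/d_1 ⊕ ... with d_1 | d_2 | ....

Answer: M ≅ ℤ^2 ⊕ ℤ/2

Derivation:
rank_ℚ(R)=1; free=3−1=2
SNF(R) diag = [2] → torsion [2]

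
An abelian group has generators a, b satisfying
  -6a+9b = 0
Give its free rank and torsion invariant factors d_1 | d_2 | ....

rank_ℚ(R)=1; free=2−1=1
SNF(R) diag = [3] → torsion [3]

Answer: M ≅ ℤ^1 ⊕ ℤ/3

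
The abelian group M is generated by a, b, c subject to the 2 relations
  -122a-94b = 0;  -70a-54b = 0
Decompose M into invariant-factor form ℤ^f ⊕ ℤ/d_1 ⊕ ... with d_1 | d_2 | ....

Answer: M ≅ ℤ^1 ⊕ ℤ/2 ⊕ ℤ/4

Derivation:
rank_ℚ(R)=2; free=3−2=1
SNF(R) diag = [2, 4] → torsion [2, 4]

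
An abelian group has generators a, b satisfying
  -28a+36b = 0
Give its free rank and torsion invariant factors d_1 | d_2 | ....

rank_ℚ(R)=1; free=2−1=1
SNF(R) diag = [4] → torsion [4]

Answer: M ≅ ℤ^1 ⊕ ℤ/4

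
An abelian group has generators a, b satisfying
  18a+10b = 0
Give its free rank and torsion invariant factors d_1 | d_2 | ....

rank_ℚ(R)=1; free=2−1=1
SNF(R) diag = [2] → torsion [2]

Answer: M ≅ ℤ^1 ⊕ ℤ/2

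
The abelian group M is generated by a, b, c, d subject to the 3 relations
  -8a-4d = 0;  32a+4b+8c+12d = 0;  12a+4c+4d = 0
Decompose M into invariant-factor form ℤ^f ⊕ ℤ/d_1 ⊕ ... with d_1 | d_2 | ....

Answer: M ≅ ℤ^1 ⊕ ℤ/4 ⊕ ℤ/4 ⊕ ℤ/4

Derivation:
rank_ℚ(R)=3; free=4−3=1
SNF(R) diag = [4, 4, 4] → torsion [4, 4, 4]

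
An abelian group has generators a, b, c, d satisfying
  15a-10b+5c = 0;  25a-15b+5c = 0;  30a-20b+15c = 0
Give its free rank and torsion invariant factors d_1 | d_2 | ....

Answer: M ≅ ℤ^1 ⊕ ℤ/5 ⊕ ℤ/5 ⊕ ℤ/5

Derivation:
rank_ℚ(R)=3; free=4−3=1
SNF(R) diag = [5, 5, 5] → torsion [5, 5, 5]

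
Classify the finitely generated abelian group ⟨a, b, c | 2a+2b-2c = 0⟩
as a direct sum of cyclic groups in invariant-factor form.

rank_ℚ(R)=1; free=3−1=2
SNF(R) diag = [2] → torsion [2]

Answer: M ≅ ℤ^2 ⊕ ℤ/2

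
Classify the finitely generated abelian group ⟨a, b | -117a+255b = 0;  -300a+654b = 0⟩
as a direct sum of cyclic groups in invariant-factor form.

Answer: M ≅ ℤ/3 ⊕ ℤ/6

Derivation:
rank_ℚ(R)=2; free=2−2=0
SNF(R) diag = [3, 6] → torsion [3, 6]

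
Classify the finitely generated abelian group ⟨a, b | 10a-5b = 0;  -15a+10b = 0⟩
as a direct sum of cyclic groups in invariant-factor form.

rank_ℚ(R)=2; free=2−2=0
SNF(R) diag = [5, 5] → torsion [5, 5]

Answer: M ≅ ℤ/5 ⊕ ℤ/5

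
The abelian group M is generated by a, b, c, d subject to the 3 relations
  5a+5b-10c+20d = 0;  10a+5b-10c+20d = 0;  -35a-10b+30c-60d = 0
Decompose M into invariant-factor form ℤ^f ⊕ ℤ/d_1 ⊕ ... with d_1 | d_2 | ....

Answer: M ≅ ℤ^1 ⊕ ℤ/5 ⊕ ℤ/5 ⊕ ℤ/10

Derivation:
rank_ℚ(R)=3; free=4−3=1
SNF(R) diag = [5, 5, 10] → torsion [5, 5, 10]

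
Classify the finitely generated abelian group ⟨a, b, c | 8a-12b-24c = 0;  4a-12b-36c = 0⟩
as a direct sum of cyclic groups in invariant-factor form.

rank_ℚ(R)=2; free=3−2=1
SNF(R) diag = [4, 12] → torsion [4, 12]

Answer: M ≅ ℤ^1 ⊕ ℤ/4 ⊕ ℤ/12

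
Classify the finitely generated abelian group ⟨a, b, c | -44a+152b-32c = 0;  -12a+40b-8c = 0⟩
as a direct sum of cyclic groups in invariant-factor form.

Answer: M ≅ ℤ^1 ⊕ ℤ/4 ⊕ ℤ/8

Derivation:
rank_ℚ(R)=2; free=3−2=1
SNF(R) diag = [4, 8] → torsion [4, 8]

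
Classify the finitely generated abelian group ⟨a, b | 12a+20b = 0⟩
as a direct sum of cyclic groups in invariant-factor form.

rank_ℚ(R)=1; free=2−1=1
SNF(R) diag = [4] → torsion [4]

Answer: M ≅ ℤ^1 ⊕ ℤ/4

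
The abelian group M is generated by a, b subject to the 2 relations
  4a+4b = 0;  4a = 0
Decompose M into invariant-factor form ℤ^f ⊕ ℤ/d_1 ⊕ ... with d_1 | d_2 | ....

rank_ℚ(R)=2; free=2−2=0
SNF(R) diag = [4, 4] → torsion [4, 4]

Answer: M ≅ ℤ/4 ⊕ ℤ/4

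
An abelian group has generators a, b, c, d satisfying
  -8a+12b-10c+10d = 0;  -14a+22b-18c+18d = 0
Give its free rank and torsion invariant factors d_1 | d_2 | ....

Answer: M ≅ ℤ^2 ⊕ ℤ/2 ⊕ ℤ/2

Derivation:
rank_ℚ(R)=2; free=4−2=2
SNF(R) diag = [2, 2] → torsion [2, 2]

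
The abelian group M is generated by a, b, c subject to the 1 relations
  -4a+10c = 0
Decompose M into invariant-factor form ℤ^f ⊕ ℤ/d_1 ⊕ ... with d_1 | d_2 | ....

rank_ℚ(R)=1; free=3−1=2
SNF(R) diag = [2] → torsion [2]

Answer: M ≅ ℤ^2 ⊕ ℤ/2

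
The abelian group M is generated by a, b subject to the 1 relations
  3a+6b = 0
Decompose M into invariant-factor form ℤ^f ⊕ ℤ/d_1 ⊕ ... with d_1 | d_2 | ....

rank_ℚ(R)=1; free=2−1=1
SNF(R) diag = [3] → torsion [3]

Answer: M ≅ ℤ^1 ⊕ ℤ/3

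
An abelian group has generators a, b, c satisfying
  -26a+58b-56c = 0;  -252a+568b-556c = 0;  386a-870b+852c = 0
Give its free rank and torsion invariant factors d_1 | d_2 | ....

rank_ℚ(R)=3; free=3−3=0
SNF(R) diag = [2, 4, 8] → torsion [2, 4, 8]

Answer: M ≅ ℤ/2 ⊕ ℤ/4 ⊕ ℤ/8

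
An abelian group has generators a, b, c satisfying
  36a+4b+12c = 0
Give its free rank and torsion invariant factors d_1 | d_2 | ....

Answer: M ≅ ℤ^2 ⊕ ℤ/4

Derivation:
rank_ℚ(R)=1; free=3−1=2
SNF(R) diag = [4] → torsion [4]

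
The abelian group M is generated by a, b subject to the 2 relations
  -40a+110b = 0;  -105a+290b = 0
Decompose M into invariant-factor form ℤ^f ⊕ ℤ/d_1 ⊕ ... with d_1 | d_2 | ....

rank_ℚ(R)=2; free=2−2=0
SNF(R) diag = [5, 10] → torsion [5, 10]

Answer: M ≅ ℤ/5 ⊕ ℤ/10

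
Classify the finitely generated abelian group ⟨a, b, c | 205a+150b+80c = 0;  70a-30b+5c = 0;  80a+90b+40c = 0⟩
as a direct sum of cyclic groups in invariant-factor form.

rank_ℚ(R)=3; free=3−3=0
SNF(R) diag = [5, 15, 30] → torsion [5, 15, 30]

Answer: M ≅ ℤ/5 ⊕ ℤ/15 ⊕ ℤ/30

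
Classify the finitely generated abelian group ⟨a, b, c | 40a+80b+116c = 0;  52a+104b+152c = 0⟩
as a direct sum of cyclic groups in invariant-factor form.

rank_ℚ(R)=2; free=3−2=1
SNF(R) diag = [4, 12] → torsion [4, 12]

Answer: M ≅ ℤ^1 ⊕ ℤ/4 ⊕ ℤ/12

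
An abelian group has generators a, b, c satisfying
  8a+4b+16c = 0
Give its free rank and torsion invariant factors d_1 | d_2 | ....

Answer: M ≅ ℤ^2 ⊕ ℤ/4

Derivation:
rank_ℚ(R)=1; free=3−1=2
SNF(R) diag = [4] → torsion [4]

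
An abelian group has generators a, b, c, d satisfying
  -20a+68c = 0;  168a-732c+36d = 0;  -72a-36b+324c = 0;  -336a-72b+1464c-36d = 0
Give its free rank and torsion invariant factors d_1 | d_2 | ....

rank_ℚ(R)=4; free=4−4=0
SNF(R) diag = [4, 12, 36, 36] → torsion [4, 12, 36, 36]

Answer: M ≅ ℤ/4 ⊕ ℤ/12 ⊕ ℤ/36 ⊕ ℤ/36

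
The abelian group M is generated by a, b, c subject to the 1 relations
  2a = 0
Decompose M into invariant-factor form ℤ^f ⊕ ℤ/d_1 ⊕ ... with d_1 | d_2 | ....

Answer: M ≅ ℤ^2 ⊕ ℤ/2

Derivation:
rank_ℚ(R)=1; free=3−1=2
SNF(R) diag = [2] → torsion [2]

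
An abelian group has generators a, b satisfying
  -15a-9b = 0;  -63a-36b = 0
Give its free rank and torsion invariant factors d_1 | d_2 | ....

Answer: M ≅ ℤ/3 ⊕ ℤ/9

Derivation:
rank_ℚ(R)=2; free=2−2=0
SNF(R) diag = [3, 9] → torsion [3, 9]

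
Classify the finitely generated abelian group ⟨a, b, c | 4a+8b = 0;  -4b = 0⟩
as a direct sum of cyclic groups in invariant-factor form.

rank_ℚ(R)=2; free=3−2=1
SNF(R) diag = [4, 4] → torsion [4, 4]

Answer: M ≅ ℤ^1 ⊕ ℤ/4 ⊕ ℤ/4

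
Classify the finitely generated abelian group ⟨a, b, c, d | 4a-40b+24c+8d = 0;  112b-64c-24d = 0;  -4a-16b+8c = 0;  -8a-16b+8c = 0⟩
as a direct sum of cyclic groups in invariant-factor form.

rank_ℚ(R)=4; free=4−4=0
SNF(R) diag = [4, 8, 8, 8] → torsion [4, 8, 8, 8]

Answer: M ≅ ℤ/4 ⊕ ℤ/8 ⊕ ℤ/8 ⊕ ℤ/8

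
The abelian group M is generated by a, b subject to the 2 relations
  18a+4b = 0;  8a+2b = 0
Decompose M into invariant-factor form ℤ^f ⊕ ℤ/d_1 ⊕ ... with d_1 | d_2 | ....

Answer: M ≅ ℤ/2 ⊕ ℤ/2

Derivation:
rank_ℚ(R)=2; free=2−2=0
SNF(R) diag = [2, 2] → torsion [2, 2]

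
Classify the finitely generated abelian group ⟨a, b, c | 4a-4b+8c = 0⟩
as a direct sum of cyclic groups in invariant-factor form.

rank_ℚ(R)=1; free=3−1=2
SNF(R) diag = [4] → torsion [4]

Answer: M ≅ ℤ^2 ⊕ ℤ/4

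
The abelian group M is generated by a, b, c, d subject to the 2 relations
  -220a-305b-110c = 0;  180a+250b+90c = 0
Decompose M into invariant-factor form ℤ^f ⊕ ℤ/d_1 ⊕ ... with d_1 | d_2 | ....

Answer: M ≅ ℤ^2 ⊕ ℤ/5 ⊕ ℤ/10

Derivation:
rank_ℚ(R)=2; free=4−2=2
SNF(R) diag = [5, 10] → torsion [5, 10]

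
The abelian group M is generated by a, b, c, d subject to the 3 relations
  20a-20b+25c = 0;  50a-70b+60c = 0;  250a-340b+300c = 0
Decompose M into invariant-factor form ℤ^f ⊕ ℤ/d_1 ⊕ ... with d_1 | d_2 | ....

rank_ℚ(R)=3; free=4−3=1
SNF(R) diag = [5, 10, 10] → torsion [5, 10, 10]

Answer: M ≅ ℤ^1 ⊕ ℤ/5 ⊕ ℤ/10 ⊕ ℤ/10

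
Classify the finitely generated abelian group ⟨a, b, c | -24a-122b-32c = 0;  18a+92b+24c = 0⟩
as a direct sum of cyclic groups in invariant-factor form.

Answer: M ≅ ℤ^1 ⊕ ℤ/2 ⊕ ℤ/2

Derivation:
rank_ℚ(R)=2; free=3−2=1
SNF(R) diag = [2, 2] → torsion [2, 2]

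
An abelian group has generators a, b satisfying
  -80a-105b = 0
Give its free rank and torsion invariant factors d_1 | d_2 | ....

rank_ℚ(R)=1; free=2−1=1
SNF(R) diag = [5] → torsion [5]

Answer: M ≅ ℤ^1 ⊕ ℤ/5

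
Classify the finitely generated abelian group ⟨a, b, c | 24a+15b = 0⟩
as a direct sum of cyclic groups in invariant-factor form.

rank_ℚ(R)=1; free=3−1=2
SNF(R) diag = [3] → torsion [3]

Answer: M ≅ ℤ^2 ⊕ ℤ/3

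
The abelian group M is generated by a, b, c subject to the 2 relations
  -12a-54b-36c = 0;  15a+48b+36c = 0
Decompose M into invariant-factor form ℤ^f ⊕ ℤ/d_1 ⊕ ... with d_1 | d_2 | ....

Answer: M ≅ ℤ^1 ⊕ ℤ/3 ⊕ ℤ/6

Derivation:
rank_ℚ(R)=2; free=3−2=1
SNF(R) diag = [3, 6] → torsion [3, 6]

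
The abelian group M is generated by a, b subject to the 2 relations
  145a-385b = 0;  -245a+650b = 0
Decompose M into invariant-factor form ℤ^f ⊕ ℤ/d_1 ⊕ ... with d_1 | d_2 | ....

rank_ℚ(R)=2; free=2−2=0
SNF(R) diag = [5, 15] → torsion [5, 15]

Answer: M ≅ ℤ/5 ⊕ ℤ/15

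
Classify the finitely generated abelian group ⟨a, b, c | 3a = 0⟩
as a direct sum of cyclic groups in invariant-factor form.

Answer: M ≅ ℤ^2 ⊕ ℤ/3

Derivation:
rank_ℚ(R)=1; free=3−1=2
SNF(R) diag = [3] → torsion [3]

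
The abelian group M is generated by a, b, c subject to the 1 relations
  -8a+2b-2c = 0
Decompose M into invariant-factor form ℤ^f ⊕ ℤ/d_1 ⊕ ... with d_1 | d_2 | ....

rank_ℚ(R)=1; free=3−1=2
SNF(R) diag = [2] → torsion [2]

Answer: M ≅ ℤ^2 ⊕ ℤ/2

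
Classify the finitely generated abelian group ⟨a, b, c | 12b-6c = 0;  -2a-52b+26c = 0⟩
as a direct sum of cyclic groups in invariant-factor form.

rank_ℚ(R)=2; free=3−2=1
SNF(R) diag = [2, 6] → torsion [2, 6]

Answer: M ≅ ℤ^1 ⊕ ℤ/2 ⊕ ℤ/6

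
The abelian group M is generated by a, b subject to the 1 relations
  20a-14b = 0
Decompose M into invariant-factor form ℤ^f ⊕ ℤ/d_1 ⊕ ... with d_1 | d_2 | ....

Answer: M ≅ ℤ^1 ⊕ ℤ/2

Derivation:
rank_ℚ(R)=1; free=2−1=1
SNF(R) diag = [2] → torsion [2]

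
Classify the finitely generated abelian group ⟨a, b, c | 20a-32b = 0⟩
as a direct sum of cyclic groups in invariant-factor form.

rank_ℚ(R)=1; free=3−1=2
SNF(R) diag = [4] → torsion [4]

Answer: M ≅ ℤ^2 ⊕ ℤ/4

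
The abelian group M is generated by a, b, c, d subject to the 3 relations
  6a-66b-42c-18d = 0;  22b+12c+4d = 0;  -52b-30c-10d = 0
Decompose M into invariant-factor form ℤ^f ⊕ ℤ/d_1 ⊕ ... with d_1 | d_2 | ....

rank_ℚ(R)=3; free=4−3=1
SNF(R) diag = [2, 6, 6] → torsion [2, 6, 6]

Answer: M ≅ ℤ^1 ⊕ ℤ/2 ⊕ ℤ/6 ⊕ ℤ/6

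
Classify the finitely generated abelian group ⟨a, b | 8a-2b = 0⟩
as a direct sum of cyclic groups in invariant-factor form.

Answer: M ≅ ℤ^1 ⊕ ℤ/2

Derivation:
rank_ℚ(R)=1; free=2−1=1
SNF(R) diag = [2] → torsion [2]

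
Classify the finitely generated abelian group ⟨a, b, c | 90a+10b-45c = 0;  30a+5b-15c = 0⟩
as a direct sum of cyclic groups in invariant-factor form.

Answer: M ≅ ℤ^1 ⊕ ℤ/5 ⊕ ℤ/15

Derivation:
rank_ℚ(R)=2; free=3−2=1
SNF(R) diag = [5, 15] → torsion [5, 15]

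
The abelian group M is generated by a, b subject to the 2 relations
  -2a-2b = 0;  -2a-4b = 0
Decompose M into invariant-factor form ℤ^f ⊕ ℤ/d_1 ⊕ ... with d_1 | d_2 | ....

Answer: M ≅ ℤ/2 ⊕ ℤ/2

Derivation:
rank_ℚ(R)=2; free=2−2=0
SNF(R) diag = [2, 2] → torsion [2, 2]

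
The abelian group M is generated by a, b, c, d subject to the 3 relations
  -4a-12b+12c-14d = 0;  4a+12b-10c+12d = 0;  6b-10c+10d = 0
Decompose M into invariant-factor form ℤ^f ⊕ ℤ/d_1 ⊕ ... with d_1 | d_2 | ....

Answer: M ≅ ℤ^1 ⊕ ℤ/2 ⊕ ℤ/2 ⊕ ℤ/6

Derivation:
rank_ℚ(R)=3; free=4−3=1
SNF(R) diag = [2, 2, 6] → torsion [2, 2, 6]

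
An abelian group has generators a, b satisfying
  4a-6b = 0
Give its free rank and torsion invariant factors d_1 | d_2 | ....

Answer: M ≅ ℤ^1 ⊕ ℤ/2

Derivation:
rank_ℚ(R)=1; free=2−1=1
SNF(R) diag = [2] → torsion [2]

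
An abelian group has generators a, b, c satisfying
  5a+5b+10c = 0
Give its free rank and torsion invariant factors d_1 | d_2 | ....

Answer: M ≅ ℤ^2 ⊕ ℤ/5

Derivation:
rank_ℚ(R)=1; free=3−1=2
SNF(R) diag = [5] → torsion [5]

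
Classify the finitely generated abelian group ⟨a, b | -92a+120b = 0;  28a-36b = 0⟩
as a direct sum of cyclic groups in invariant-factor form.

rank_ℚ(R)=2; free=2−2=0
SNF(R) diag = [4, 12] → torsion [4, 12]

Answer: M ≅ ℤ/4 ⊕ ℤ/12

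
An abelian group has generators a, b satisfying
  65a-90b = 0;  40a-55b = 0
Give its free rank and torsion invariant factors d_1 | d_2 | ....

Answer: M ≅ ℤ/5 ⊕ ℤ/5

Derivation:
rank_ℚ(R)=2; free=2−2=0
SNF(R) diag = [5, 5] → torsion [5, 5]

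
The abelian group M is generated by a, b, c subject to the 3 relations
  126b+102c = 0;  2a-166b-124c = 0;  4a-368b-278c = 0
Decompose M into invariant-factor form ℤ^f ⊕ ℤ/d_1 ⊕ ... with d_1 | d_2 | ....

rank_ℚ(R)=3; free=3−3=0
SNF(R) diag = [2, 6, 18] → torsion [2, 6, 18]

Answer: M ≅ ℤ/2 ⊕ ℤ/6 ⊕ ℤ/18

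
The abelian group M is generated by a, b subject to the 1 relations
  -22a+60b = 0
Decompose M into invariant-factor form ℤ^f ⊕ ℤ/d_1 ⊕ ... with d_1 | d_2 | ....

rank_ℚ(R)=1; free=2−1=1
SNF(R) diag = [2] → torsion [2]

Answer: M ≅ ℤ^1 ⊕ ℤ/2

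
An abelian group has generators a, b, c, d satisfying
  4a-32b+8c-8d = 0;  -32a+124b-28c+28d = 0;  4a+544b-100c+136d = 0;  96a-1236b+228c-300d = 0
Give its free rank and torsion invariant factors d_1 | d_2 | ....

Answer: M ≅ ℤ/4 ⊕ ℤ/12 ⊕ ℤ/36 ⊕ ℤ/72

Derivation:
rank_ℚ(R)=4; free=4−4=0
SNF(R) diag = [4, 12, 36, 72] → torsion [4, 12, 36, 72]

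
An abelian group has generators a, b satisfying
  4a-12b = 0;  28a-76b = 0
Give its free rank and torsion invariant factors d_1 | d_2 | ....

Answer: M ≅ ℤ/4 ⊕ ℤ/8

Derivation:
rank_ℚ(R)=2; free=2−2=0
SNF(R) diag = [4, 8] → torsion [4, 8]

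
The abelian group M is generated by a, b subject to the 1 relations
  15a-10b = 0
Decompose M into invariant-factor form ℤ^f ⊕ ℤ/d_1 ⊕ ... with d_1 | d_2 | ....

Answer: M ≅ ℤ^1 ⊕ ℤ/5

Derivation:
rank_ℚ(R)=1; free=2−1=1
SNF(R) diag = [5] → torsion [5]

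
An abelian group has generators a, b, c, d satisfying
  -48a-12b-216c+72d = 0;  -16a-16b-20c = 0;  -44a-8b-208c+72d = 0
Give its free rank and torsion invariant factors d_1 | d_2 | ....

rank_ℚ(R)=3; free=4−3=1
SNF(R) diag = [4, 12, 36] → torsion [4, 12, 36]

Answer: M ≅ ℤ^1 ⊕ ℤ/4 ⊕ ℤ/12 ⊕ ℤ/36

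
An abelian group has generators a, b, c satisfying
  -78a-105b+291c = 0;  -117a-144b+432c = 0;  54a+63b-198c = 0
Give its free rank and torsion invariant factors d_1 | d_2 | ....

rank_ℚ(R)=3; free=3−3=0
SNF(R) diag = [3, 9, 9] → torsion [3, 9, 9]

Answer: M ≅ ℤ/3 ⊕ ℤ/9 ⊕ ℤ/9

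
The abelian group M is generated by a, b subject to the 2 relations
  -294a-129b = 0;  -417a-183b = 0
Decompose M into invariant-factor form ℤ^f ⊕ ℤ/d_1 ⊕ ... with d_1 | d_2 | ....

rank_ℚ(R)=2; free=2−2=0
SNF(R) diag = [3, 3] → torsion [3, 3]

Answer: M ≅ ℤ/3 ⊕ ℤ/3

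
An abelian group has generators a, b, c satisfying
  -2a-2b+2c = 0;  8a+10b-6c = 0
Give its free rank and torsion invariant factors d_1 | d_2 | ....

Answer: M ≅ ℤ^1 ⊕ ℤ/2 ⊕ ℤ/2

Derivation:
rank_ℚ(R)=2; free=3−2=1
SNF(R) diag = [2, 2] → torsion [2, 2]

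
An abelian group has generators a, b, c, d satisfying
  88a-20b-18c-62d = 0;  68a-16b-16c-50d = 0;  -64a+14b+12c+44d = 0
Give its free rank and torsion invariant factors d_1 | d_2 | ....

Answer: M ≅ ℤ^1 ⊕ ℤ/2 ⊕ ℤ/2 ⊕ ℤ/6

Derivation:
rank_ℚ(R)=3; free=4−3=1
SNF(R) diag = [2, 2, 6] → torsion [2, 2, 6]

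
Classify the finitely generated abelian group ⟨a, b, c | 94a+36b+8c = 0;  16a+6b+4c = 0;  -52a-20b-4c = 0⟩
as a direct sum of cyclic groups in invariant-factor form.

rank_ℚ(R)=3; free=3−3=0
SNF(R) diag = [2, 2, 4] → torsion [2, 2, 4]

Answer: M ≅ ℤ/2 ⊕ ℤ/2 ⊕ ℤ/4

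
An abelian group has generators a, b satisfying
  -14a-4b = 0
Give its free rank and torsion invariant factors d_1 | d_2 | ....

rank_ℚ(R)=1; free=2−1=1
SNF(R) diag = [2] → torsion [2]

Answer: M ≅ ℤ^1 ⊕ ℤ/2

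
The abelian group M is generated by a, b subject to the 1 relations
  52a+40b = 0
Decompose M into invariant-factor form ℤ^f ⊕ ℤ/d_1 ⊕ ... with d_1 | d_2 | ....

Answer: M ≅ ℤ^1 ⊕ ℤ/4

Derivation:
rank_ℚ(R)=1; free=2−1=1
SNF(R) diag = [4] → torsion [4]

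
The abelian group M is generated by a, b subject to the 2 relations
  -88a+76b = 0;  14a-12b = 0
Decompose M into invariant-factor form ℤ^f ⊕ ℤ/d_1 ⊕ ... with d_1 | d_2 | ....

rank_ℚ(R)=2; free=2−2=0
SNF(R) diag = [2, 4] → torsion [2, 4]

Answer: M ≅ ℤ/2 ⊕ ℤ/4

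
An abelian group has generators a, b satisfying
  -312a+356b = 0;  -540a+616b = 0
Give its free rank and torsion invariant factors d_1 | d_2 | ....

Answer: M ≅ ℤ/4 ⊕ ℤ/12

Derivation:
rank_ℚ(R)=2; free=2−2=0
SNF(R) diag = [4, 12] → torsion [4, 12]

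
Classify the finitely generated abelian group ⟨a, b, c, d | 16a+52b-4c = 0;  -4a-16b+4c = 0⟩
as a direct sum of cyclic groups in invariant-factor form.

Answer: M ≅ ℤ^2 ⊕ ℤ/4 ⊕ ℤ/12

Derivation:
rank_ℚ(R)=2; free=4−2=2
SNF(R) diag = [4, 12] → torsion [4, 12]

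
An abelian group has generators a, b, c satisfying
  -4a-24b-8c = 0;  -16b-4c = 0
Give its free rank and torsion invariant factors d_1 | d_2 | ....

Answer: M ≅ ℤ^1 ⊕ ℤ/4 ⊕ ℤ/4

Derivation:
rank_ℚ(R)=2; free=3−2=1
SNF(R) diag = [4, 4] → torsion [4, 4]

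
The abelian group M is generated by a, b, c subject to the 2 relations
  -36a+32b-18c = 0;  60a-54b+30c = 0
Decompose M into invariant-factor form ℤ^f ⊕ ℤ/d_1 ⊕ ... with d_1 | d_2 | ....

Answer: M ≅ ℤ^1 ⊕ ℤ/2 ⊕ ℤ/6

Derivation:
rank_ℚ(R)=2; free=3−2=1
SNF(R) diag = [2, 6] → torsion [2, 6]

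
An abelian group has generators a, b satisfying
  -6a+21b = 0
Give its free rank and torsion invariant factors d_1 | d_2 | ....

Answer: M ≅ ℤ^1 ⊕ ℤ/3

Derivation:
rank_ℚ(R)=1; free=2−1=1
SNF(R) diag = [3] → torsion [3]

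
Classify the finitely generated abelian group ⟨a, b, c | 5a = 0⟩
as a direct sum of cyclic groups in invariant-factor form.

Answer: M ≅ ℤ^2 ⊕ ℤ/5

Derivation:
rank_ℚ(R)=1; free=3−1=2
SNF(R) diag = [5] → torsion [5]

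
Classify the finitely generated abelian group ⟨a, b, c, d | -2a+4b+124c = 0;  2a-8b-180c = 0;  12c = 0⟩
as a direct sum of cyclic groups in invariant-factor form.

rank_ℚ(R)=3; free=4−3=1
SNF(R) diag = [2, 4, 12] → torsion [2, 4, 12]

Answer: M ≅ ℤ^1 ⊕ ℤ/2 ⊕ ℤ/4 ⊕ ℤ/12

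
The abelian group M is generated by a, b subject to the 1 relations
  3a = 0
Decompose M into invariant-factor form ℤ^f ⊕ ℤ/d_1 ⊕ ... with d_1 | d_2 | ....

Answer: M ≅ ℤ^1 ⊕ ℤ/3

Derivation:
rank_ℚ(R)=1; free=2−1=1
SNF(R) diag = [3] → torsion [3]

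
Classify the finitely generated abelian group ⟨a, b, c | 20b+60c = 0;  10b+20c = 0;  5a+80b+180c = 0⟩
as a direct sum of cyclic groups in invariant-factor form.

Answer: M ≅ ℤ/5 ⊕ ℤ/10 ⊕ ℤ/20

Derivation:
rank_ℚ(R)=3; free=3−3=0
SNF(R) diag = [5, 10, 20] → torsion [5, 10, 20]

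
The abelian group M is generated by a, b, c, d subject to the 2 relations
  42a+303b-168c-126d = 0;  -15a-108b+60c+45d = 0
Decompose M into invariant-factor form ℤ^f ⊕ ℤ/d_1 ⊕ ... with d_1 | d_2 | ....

Answer: M ≅ ℤ^2 ⊕ ℤ/3 ⊕ ℤ/3

Derivation:
rank_ℚ(R)=2; free=4−2=2
SNF(R) diag = [3, 3] → torsion [3, 3]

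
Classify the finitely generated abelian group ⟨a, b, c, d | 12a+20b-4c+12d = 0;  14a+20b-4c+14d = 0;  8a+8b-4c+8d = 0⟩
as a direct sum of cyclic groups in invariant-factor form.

Answer: M ≅ ℤ^1 ⊕ ℤ/2 ⊕ ℤ/4 ⊕ ℤ/12

Derivation:
rank_ℚ(R)=3; free=4−3=1
SNF(R) diag = [2, 4, 12] → torsion [2, 4, 12]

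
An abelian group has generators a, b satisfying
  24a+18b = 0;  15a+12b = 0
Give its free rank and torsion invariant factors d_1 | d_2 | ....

rank_ℚ(R)=2; free=2−2=0
SNF(R) diag = [3, 6] → torsion [3, 6]

Answer: M ≅ ℤ/3 ⊕ ℤ/6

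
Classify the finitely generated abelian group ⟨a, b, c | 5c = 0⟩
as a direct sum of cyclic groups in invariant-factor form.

rank_ℚ(R)=1; free=3−1=2
SNF(R) diag = [5] → torsion [5]

Answer: M ≅ ℤ^2 ⊕ ℤ/5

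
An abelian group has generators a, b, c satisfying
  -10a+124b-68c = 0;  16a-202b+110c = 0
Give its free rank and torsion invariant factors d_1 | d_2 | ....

rank_ℚ(R)=2; free=3−2=1
SNF(R) diag = [2, 6] → torsion [2, 6]

Answer: M ≅ ℤ^1 ⊕ ℤ/2 ⊕ ℤ/6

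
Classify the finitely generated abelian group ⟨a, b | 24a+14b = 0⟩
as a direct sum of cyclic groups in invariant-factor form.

rank_ℚ(R)=1; free=2−1=1
SNF(R) diag = [2] → torsion [2]

Answer: M ≅ ℤ^1 ⊕ ℤ/2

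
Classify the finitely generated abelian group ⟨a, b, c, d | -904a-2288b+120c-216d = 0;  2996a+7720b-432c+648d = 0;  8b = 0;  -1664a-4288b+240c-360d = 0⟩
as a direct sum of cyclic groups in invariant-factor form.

rank_ℚ(R)=4; free=4−4=0
SNF(R) diag = [4, 8, 24, 72] → torsion [4, 8, 24, 72]

Answer: M ≅ ℤ/4 ⊕ ℤ/8 ⊕ ℤ/24 ⊕ ℤ/72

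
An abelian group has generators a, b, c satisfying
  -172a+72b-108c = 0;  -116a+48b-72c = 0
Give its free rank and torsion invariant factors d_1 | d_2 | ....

Answer: M ≅ ℤ^1 ⊕ ℤ/4 ⊕ ℤ/12

Derivation:
rank_ℚ(R)=2; free=3−2=1
SNF(R) diag = [4, 12] → torsion [4, 12]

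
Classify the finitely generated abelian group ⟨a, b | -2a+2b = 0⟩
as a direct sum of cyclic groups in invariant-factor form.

Answer: M ≅ ℤ^1 ⊕ ℤ/2

Derivation:
rank_ℚ(R)=1; free=2−1=1
SNF(R) diag = [2] → torsion [2]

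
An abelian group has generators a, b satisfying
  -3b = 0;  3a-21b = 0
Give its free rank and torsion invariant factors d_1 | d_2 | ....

rank_ℚ(R)=2; free=2−2=0
SNF(R) diag = [3, 3] → torsion [3, 3]

Answer: M ≅ ℤ/3 ⊕ ℤ/3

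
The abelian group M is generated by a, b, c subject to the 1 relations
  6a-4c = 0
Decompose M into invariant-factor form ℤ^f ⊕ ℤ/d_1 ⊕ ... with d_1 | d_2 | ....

Answer: M ≅ ℤ^2 ⊕ ℤ/2

Derivation:
rank_ℚ(R)=1; free=3−1=2
SNF(R) diag = [2] → torsion [2]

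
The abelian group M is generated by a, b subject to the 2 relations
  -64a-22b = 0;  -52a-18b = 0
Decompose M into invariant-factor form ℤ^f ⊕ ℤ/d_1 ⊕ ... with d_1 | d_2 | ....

Answer: M ≅ ℤ/2 ⊕ ℤ/4

Derivation:
rank_ℚ(R)=2; free=2−2=0
SNF(R) diag = [2, 4] → torsion [2, 4]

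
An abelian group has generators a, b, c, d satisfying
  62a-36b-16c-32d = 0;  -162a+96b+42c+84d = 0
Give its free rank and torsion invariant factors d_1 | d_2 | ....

rank_ℚ(R)=2; free=4−2=2
SNF(R) diag = [2, 6] → torsion [2, 6]

Answer: M ≅ ℤ^2 ⊕ ℤ/2 ⊕ ℤ/6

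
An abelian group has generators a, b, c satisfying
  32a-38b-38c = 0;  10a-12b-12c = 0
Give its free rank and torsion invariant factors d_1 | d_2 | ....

rank_ℚ(R)=2; free=3−2=1
SNF(R) diag = [2, 2] → torsion [2, 2]

Answer: M ≅ ℤ^1 ⊕ ℤ/2 ⊕ ℤ/2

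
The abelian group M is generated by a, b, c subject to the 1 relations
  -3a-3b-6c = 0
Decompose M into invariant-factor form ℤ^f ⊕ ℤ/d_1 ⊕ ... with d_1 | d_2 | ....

rank_ℚ(R)=1; free=3−1=2
SNF(R) diag = [3] → torsion [3]

Answer: M ≅ ℤ^2 ⊕ ℤ/3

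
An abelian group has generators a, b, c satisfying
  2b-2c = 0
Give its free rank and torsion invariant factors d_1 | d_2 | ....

Answer: M ≅ ℤ^2 ⊕ ℤ/2

Derivation:
rank_ℚ(R)=1; free=3−1=2
SNF(R) diag = [2] → torsion [2]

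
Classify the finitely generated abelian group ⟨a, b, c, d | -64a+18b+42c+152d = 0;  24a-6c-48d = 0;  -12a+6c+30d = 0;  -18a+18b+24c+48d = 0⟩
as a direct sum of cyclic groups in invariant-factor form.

rank_ℚ(R)=4; free=4−4=0
SNF(R) diag = [2, 6, 6, 18] → torsion [2, 6, 6, 18]

Answer: M ≅ ℤ/2 ⊕ ℤ/6 ⊕ ℤ/6 ⊕ ℤ/18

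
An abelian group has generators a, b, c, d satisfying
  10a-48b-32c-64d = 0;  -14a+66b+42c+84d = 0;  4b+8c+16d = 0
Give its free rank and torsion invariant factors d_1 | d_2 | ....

Answer: M ≅ ℤ^1 ⊕ ℤ/2 ⊕ ℤ/2 ⊕ ℤ/4

Derivation:
rank_ℚ(R)=3; free=4−3=1
SNF(R) diag = [2, 2, 4] → torsion [2, 2, 4]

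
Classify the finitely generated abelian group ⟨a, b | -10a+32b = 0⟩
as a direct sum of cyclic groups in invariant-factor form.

Answer: M ≅ ℤ^1 ⊕ ℤ/2

Derivation:
rank_ℚ(R)=1; free=2−1=1
SNF(R) diag = [2] → torsion [2]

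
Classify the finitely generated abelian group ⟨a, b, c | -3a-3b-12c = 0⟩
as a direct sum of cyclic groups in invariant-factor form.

Answer: M ≅ ℤ^2 ⊕ ℤ/3

Derivation:
rank_ℚ(R)=1; free=3−1=2
SNF(R) diag = [3] → torsion [3]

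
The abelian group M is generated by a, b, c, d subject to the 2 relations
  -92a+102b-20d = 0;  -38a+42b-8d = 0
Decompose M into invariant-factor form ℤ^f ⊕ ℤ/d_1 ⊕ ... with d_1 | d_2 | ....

rank_ℚ(R)=2; free=4−2=2
SNF(R) diag = [2, 6] → torsion [2, 6]

Answer: M ≅ ℤ^2 ⊕ ℤ/2 ⊕ ℤ/6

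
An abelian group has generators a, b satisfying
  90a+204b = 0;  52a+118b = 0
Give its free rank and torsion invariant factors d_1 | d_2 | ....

rank_ℚ(R)=2; free=2−2=0
SNF(R) diag = [2, 6] → torsion [2, 6]

Answer: M ≅ ℤ/2 ⊕ ℤ/6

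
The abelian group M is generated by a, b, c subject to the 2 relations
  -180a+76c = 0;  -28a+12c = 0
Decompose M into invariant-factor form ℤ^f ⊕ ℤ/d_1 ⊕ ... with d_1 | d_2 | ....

Answer: M ≅ ℤ^1 ⊕ ℤ/4 ⊕ ℤ/8

Derivation:
rank_ℚ(R)=2; free=3−2=1
SNF(R) diag = [4, 8] → torsion [4, 8]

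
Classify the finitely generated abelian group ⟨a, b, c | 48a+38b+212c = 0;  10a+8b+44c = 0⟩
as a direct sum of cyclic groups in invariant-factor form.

Answer: M ≅ ℤ^1 ⊕ ℤ/2 ⊕ ℤ/2

Derivation:
rank_ℚ(R)=2; free=3−2=1
SNF(R) diag = [2, 2] → torsion [2, 2]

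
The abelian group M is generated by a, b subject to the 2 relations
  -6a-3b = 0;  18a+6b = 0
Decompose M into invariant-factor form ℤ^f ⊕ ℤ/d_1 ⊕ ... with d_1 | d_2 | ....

Answer: M ≅ ℤ/3 ⊕ ℤ/6

Derivation:
rank_ℚ(R)=2; free=2−2=0
SNF(R) diag = [3, 6] → torsion [3, 6]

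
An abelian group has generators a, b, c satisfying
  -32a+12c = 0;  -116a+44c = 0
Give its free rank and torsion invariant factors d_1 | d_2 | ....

Answer: M ≅ ℤ^1 ⊕ ℤ/4 ⊕ ℤ/4

Derivation:
rank_ℚ(R)=2; free=3−2=1
SNF(R) diag = [4, 4] → torsion [4, 4]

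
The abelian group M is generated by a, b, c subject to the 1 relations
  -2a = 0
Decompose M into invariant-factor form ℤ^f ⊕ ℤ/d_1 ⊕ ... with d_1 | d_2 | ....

Answer: M ≅ ℤ^2 ⊕ ℤ/2

Derivation:
rank_ℚ(R)=1; free=3−1=2
SNF(R) diag = [2] → torsion [2]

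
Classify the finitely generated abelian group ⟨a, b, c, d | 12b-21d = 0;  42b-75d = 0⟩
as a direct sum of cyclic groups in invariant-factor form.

Answer: M ≅ ℤ^2 ⊕ ℤ/3 ⊕ ℤ/6

Derivation:
rank_ℚ(R)=2; free=4−2=2
SNF(R) diag = [3, 6] → torsion [3, 6]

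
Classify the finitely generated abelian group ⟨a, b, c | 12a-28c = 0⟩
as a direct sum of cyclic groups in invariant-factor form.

rank_ℚ(R)=1; free=3−1=2
SNF(R) diag = [4] → torsion [4]

Answer: M ≅ ℤ^2 ⊕ ℤ/4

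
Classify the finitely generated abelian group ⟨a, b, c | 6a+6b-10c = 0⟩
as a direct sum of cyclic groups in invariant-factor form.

rank_ℚ(R)=1; free=3−1=2
SNF(R) diag = [2] → torsion [2]

Answer: M ≅ ℤ^2 ⊕ ℤ/2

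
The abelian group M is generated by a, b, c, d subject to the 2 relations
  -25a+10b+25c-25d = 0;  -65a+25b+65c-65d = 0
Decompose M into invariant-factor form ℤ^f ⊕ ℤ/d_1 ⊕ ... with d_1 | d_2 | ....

Answer: M ≅ ℤ^2 ⊕ ℤ/5 ⊕ ℤ/5

Derivation:
rank_ℚ(R)=2; free=4−2=2
SNF(R) diag = [5, 5] → torsion [5, 5]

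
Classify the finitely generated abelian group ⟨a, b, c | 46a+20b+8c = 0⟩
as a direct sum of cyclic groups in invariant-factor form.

rank_ℚ(R)=1; free=3−1=2
SNF(R) diag = [2] → torsion [2]

Answer: M ≅ ℤ^2 ⊕ ℤ/2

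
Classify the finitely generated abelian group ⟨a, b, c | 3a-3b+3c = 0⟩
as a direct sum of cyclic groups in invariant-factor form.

Answer: M ≅ ℤ^2 ⊕ ℤ/3

Derivation:
rank_ℚ(R)=1; free=3−1=2
SNF(R) diag = [3] → torsion [3]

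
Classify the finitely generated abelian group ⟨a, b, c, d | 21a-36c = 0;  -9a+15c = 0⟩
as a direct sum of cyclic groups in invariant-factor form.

rank_ℚ(R)=2; free=4−2=2
SNF(R) diag = [3, 3] → torsion [3, 3]

Answer: M ≅ ℤ^2 ⊕ ℤ/3 ⊕ ℤ/3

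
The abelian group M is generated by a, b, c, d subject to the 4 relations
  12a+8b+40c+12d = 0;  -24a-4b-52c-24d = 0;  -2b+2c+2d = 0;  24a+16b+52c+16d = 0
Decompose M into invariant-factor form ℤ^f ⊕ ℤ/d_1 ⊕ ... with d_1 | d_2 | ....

Answer: M ≅ ℤ/2 ⊕ ℤ/4 ⊕ ℤ/4 ⊕ ℤ/12

Derivation:
rank_ℚ(R)=4; free=4−4=0
SNF(R) diag = [2, 4, 4, 12] → torsion [2, 4, 4, 12]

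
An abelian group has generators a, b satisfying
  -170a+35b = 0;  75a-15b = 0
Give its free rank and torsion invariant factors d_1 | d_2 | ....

rank_ℚ(R)=2; free=2−2=0
SNF(R) diag = [5, 15] → torsion [5, 15]

Answer: M ≅ ℤ/5 ⊕ ℤ/15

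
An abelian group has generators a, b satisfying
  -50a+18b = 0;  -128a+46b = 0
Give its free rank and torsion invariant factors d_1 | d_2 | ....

Answer: M ≅ ℤ/2 ⊕ ℤ/2

Derivation:
rank_ℚ(R)=2; free=2−2=0
SNF(R) diag = [2, 2] → torsion [2, 2]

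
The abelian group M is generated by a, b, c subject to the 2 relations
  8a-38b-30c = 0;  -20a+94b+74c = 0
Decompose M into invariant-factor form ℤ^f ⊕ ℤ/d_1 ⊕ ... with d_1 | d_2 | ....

rank_ℚ(R)=2; free=3−2=1
SNF(R) diag = [2, 4] → torsion [2, 4]

Answer: M ≅ ℤ^1 ⊕ ℤ/2 ⊕ ℤ/4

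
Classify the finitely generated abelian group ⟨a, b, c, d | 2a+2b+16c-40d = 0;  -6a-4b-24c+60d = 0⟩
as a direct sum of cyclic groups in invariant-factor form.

Answer: M ≅ ℤ^2 ⊕ ℤ/2 ⊕ ℤ/2

Derivation:
rank_ℚ(R)=2; free=4−2=2
SNF(R) diag = [2, 2] → torsion [2, 2]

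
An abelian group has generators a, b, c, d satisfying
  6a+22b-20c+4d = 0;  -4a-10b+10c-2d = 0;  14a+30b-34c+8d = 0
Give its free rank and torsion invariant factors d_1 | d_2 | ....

Answer: M ≅ ℤ^1 ⊕ ℤ/2 ⊕ ℤ/2 ⊕ ℤ/6

Derivation:
rank_ℚ(R)=3; free=4−3=1
SNF(R) diag = [2, 2, 6] → torsion [2, 2, 6]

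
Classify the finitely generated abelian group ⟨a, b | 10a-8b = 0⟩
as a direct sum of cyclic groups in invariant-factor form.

Answer: M ≅ ℤ^1 ⊕ ℤ/2

Derivation:
rank_ℚ(R)=1; free=2−1=1
SNF(R) diag = [2] → torsion [2]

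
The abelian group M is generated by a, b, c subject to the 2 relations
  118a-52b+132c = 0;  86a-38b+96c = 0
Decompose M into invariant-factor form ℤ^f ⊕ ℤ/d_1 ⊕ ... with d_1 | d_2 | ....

rank_ℚ(R)=2; free=3−2=1
SNF(R) diag = [2, 6] → torsion [2, 6]

Answer: M ≅ ℤ^1 ⊕ ℤ/2 ⊕ ℤ/6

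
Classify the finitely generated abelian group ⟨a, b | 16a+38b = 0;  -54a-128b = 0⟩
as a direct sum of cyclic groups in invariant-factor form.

Answer: M ≅ ℤ/2 ⊕ ℤ/2

Derivation:
rank_ℚ(R)=2; free=2−2=0
SNF(R) diag = [2, 2] → torsion [2, 2]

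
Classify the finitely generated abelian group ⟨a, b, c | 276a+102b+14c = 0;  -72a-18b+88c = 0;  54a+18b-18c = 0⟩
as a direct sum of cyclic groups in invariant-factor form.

rank_ℚ(R)=3; free=3−3=0
SNF(R) diag = [2, 6, 18] → torsion [2, 6, 18]

Answer: M ≅ ℤ/2 ⊕ ℤ/6 ⊕ ℤ/18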